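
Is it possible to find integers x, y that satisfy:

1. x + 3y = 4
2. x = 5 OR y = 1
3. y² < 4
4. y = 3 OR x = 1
Yes

Take x = 1, y = 1. Substituting into each constraint:
  (1) 1 + 3(1) = 4 ✓
  (2) y = 1, target 1 ✓ (second branch holds)
  (3) y² = (1)² = 1, and 1 < 4 ✓
  (4) x = 1, target 1 ✓ (second branch holds)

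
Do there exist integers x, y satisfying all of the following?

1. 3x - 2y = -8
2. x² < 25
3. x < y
Yes

Take x = 0, y = 4. Substituting into each constraint:
  (1) 3(0) - 2(4) = -8 ✓
  (2) x² = (0)² = 0, and 0 < 25 ✓
  (3) 0 < 4 ✓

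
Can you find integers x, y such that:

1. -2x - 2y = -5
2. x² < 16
No

Even the single constraint (-2x - 2y = -5) is infeasible over the integers.

  - -2x - 2y = -5: every term on the left is divisible by 2, so the LHS ≡ 0 (mod 2), but the RHS -5 is not — no integer solution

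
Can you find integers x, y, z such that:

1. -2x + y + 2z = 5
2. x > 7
Yes

Take x = 8, y = 21, z = 0. Substituting into each constraint:
  (1) -2(8) + 21 + 2(0) = 5 ✓
  (2) 8 > 7 ✓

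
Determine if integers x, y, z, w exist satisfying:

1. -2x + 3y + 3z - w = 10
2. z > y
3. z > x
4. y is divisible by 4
Yes

Take x = 0, y = 0, z = 1, w = -7. Substituting into each constraint:
  (1) -2(0) + 3(0) + 3(1) + 7 = 10 ✓
  (2) 1 > 0 ✓
  (3) 1 > 0 ✓
  (4) 0 = 4 × 0, remainder 0 ✓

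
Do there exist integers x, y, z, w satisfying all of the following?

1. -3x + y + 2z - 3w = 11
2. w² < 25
Yes

Take x = 0, y = 2, z = 0, w = -3. Substituting into each constraint:
  (1) -3(0) + 2 + 2(0) - 3(-3) = 11 ✓
  (2) w² = (-3)² = 9, and 9 < 25 ✓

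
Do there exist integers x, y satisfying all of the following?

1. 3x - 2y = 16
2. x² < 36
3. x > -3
Yes

Take x = 0, y = -8. Substituting into each constraint:
  (1) 3(0) - 2(-8) = 16 ✓
  (2) x² = (0)² = 0, and 0 < 36 ✓
  (3) 0 > -3 ✓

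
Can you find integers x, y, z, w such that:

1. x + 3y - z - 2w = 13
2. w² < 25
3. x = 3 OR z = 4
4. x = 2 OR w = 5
Yes

Take x = 2, y = 7, z = 4, w = 3. Substituting into each constraint:
  (1) 2 + 3(7) + (-4) - 2(3) = 13 ✓
  (2) w² = (3)² = 9, and 9 < 25 ✓
  (3) z = 4, target 4 ✓ (second branch holds)
  (4) x = 2, target 2 ✓ (first branch holds)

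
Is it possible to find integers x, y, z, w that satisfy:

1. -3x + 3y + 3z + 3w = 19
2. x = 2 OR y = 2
No

Even the single constraint (-3x + 3y + 3z + 3w = 19) is infeasible over the integers.

  - -3x + 3y + 3z + 3w = 19: every term on the left is divisible by 3, so the LHS ≡ 0 (mod 3), but the RHS 19 is not — no integer solution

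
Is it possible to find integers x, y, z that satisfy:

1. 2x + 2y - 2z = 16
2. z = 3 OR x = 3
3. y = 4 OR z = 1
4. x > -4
Yes

Take x = 3, y = 6, z = 1. Substituting into each constraint:
  (1) 2(3) + 2(6) - 2(1) = 16 ✓
  (2) x = 3, target 3 ✓ (second branch holds)
  (3) z = 1, target 1 ✓ (second branch holds)
  (4) 3 > -4 ✓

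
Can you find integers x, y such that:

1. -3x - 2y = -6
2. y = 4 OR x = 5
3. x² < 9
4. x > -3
No

A contradictory subset is {-3x - 2y = -6, y = 4 OR x = 5, x² < 9}. No integer assignment can satisfy these jointly:

  - -3x - 2y = -6: is a linear equation tying the variables together
  - y = 4 OR x = 5: forces a choice: either y = 4 or x = 5
  - x² < 9: restricts x to |x| ≤ 2

Split on the disjunction (y = 4 OR x = 5):
  • If y = 4: with y = 4, every remaining term of the linear equation is divisible by 3, so the left side is ≡ 0 (mod 3); but the right side 2 ≡ 2 (mod 3). No integers can satisfy it.
  • If x = 5: this contradicts x² < 9, which requires |x| ≤ 2.
Both branches are infeasible, so the system has no integer solution.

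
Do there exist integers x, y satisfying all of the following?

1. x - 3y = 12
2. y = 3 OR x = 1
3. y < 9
Yes

Take x = 21, y = 3. Substituting into each constraint:
  (1) 21 - 3(3) = 12 ✓
  (2) y = 3, target 3 ✓ (first branch holds)
  (3) 3 < 9 ✓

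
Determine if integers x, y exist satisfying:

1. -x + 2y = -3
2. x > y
Yes

Take x = 3, y = 0. Substituting into each constraint:
  (1) (-3) + 2(0) = -3 ✓
  (2) 3 > 0 ✓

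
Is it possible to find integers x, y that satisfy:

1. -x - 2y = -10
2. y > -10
Yes

Take x = 10, y = 0. Substituting into each constraint:
  (1) (-10) - 2(0) = -10 ✓
  (2) 0 > -10 ✓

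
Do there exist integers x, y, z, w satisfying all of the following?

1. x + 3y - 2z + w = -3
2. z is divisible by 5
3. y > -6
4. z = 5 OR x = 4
Yes

Take x = 4, y = -2, z = 0, w = -1. Substituting into each constraint:
  (1) 4 + 3(-2) - 2(0) + (-1) = -3 ✓
  (2) 0 = 5 × 0, remainder 0 ✓
  (3) -2 > -6 ✓
  (4) x = 4, target 4 ✓ (second branch holds)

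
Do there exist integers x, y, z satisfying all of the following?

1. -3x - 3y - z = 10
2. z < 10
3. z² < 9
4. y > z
Yes

Take x = -3, y = 0, z = -1. Substituting into each constraint:
  (1) -3(-3) - 3(0) + 1 = 10 ✓
  (2) -1 < 10 ✓
  (3) z² = (-1)² = 1, and 1 < 9 ✓
  (4) 0 > -1 ✓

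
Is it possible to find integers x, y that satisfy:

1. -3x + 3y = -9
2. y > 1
Yes

Take x = 5, y = 2. Substituting into each constraint:
  (1) -3(5) + 3(2) = -9 ✓
  (2) 2 > 1 ✓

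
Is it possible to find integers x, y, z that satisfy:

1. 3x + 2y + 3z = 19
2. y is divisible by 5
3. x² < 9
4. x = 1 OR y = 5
Yes

Take x = 1, y = -10, z = 12. Substituting into each constraint:
  (1) 3(1) + 2(-10) + 3(12) = 19 ✓
  (2) -10 = 5 × -2, remainder 0 ✓
  (3) x² = (1)² = 1, and 1 < 9 ✓
  (4) x = 1, target 1 ✓ (first branch holds)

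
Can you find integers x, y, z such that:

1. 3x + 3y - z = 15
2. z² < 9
Yes

Take x = 5, y = 0, z = 0. Substituting into each constraint:
  (1) 3(5) + 3(0) + 0 = 15 ✓
  (2) z² = (0)² = 0, and 0 < 9 ✓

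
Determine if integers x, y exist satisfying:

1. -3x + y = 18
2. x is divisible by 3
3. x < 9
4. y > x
Yes

Take x = 0, y = 18. Substituting into each constraint:
  (1) -3(0) + 18 = 18 ✓
  (2) 0 = 3 × 0, remainder 0 ✓
  (3) 0 < 9 ✓
  (4) 18 > 0 ✓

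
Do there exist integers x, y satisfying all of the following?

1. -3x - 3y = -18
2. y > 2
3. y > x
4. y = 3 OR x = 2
Yes

Take x = 2, y = 4. Substituting into each constraint:
  (1) -3(2) - 3(4) = -18 ✓
  (2) 4 > 2 ✓
  (3) 4 > 2 ✓
  (4) x = 2, target 2 ✓ (second branch holds)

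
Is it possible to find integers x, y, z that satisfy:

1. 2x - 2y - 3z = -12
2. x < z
Yes

Take x = 1, y = 4, z = 2. Substituting into each constraint:
  (1) 2(1) - 2(4) - 3(2) = -12 ✓
  (2) 1 < 2 ✓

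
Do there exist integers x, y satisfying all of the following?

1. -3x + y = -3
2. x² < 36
Yes

Take x = 0, y = -3. Substituting into each constraint:
  (1) -3(0) + (-3) = -3 ✓
  (2) x² = (0)² = 0, and 0 < 36 ✓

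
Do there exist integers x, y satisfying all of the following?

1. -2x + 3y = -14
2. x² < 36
Yes

Take x = -2, y = -6. Substituting into each constraint:
  (1) -2(-2) + 3(-6) = -14 ✓
  (2) x² = (-2)² = 4, and 4 < 36 ✓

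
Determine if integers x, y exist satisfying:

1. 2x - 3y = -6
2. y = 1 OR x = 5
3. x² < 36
No

A contradictory subset is {2x - 3y = -6, y = 1 OR x = 5}. No integer assignment can satisfy these jointly:

  - 2x - 3y = -6: is a linear equation tying the variables together
  - y = 1 OR x = 5: forces a choice: either y = 1 or x = 5

Split on the disjunction (y = 1 OR x = 5):
  • If y = 1: with y = 1, every remaining term of the linear equation is divisible by 2, so the left side is ≡ 0 (mod 2); but the right side -3 ≡ 1 (mod 2). No integers can satisfy it.
  • If x = 5: with x = 5, every remaining term of the linear equation is divisible by 3, so the left side is ≡ 0 (mod 3); but the right side -16 ≡ 2 (mod 3). No integers can satisfy it.
Both branches are infeasible, so the system has no integer solution.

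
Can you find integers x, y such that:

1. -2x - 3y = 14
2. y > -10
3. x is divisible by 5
Yes

Take x = -10, y = 2. Substituting into each constraint:
  (1) -2(-10) - 3(2) = 14 ✓
  (2) 2 > -10 ✓
  (3) -10 = 5 × -2, remainder 0 ✓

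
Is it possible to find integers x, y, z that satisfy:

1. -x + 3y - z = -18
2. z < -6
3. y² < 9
Yes

Take x = 25, y = 0, z = -7. Substituting into each constraint:
  (1) (-25) + 3(0) + 7 = -18 ✓
  (2) -7 < -6 ✓
  (3) y² = (0)² = 0, and 0 < 9 ✓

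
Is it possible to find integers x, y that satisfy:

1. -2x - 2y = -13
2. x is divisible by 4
No

Even the single constraint (-2x - 2y = -13) is infeasible over the integers.

  - -2x - 2y = -13: every term on the left is divisible by 2, so the LHS ≡ 0 (mod 2), but the RHS -13 is not — no integer solution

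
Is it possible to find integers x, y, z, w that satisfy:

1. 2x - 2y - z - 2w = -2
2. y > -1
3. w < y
Yes

Take x = 0, y = 0, z = 4, w = -1. Substituting into each constraint:
  (1) 2(0) - 2(0) + (-4) - 2(-1) = -2 ✓
  (2) 0 > -1 ✓
  (3) -1 < 0 ✓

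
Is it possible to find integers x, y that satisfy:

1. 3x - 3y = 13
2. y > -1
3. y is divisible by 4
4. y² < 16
No

Even the single constraint (3x - 3y = 13) is infeasible over the integers.

  - 3x - 3y = 13: every term on the left is divisible by 3, so the LHS ≡ 0 (mod 3), but the RHS 13 is not — no integer solution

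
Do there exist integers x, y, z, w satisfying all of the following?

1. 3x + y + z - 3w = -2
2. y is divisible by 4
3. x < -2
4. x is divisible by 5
Yes

Take x = -5, y = 0, z = 13, w = 0. Substituting into each constraint:
  (1) 3(-5) + 0 + 13 - 3(0) = -2 ✓
  (2) 0 = 4 × 0, remainder 0 ✓
  (3) -5 < -2 ✓
  (4) -5 = 5 × -1, remainder 0 ✓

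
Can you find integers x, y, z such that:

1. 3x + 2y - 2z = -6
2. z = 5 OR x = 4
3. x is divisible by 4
Yes

Take x = 0, y = 2, z = 5. Substituting into each constraint:
  (1) 3(0) + 2(2) - 2(5) = -6 ✓
  (2) z = 5, target 5 ✓ (first branch holds)
  (3) 0 = 4 × 0, remainder 0 ✓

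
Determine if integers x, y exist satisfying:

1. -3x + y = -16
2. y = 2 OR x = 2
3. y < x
Yes

Take x = 2, y = -10. Substituting into each constraint:
  (1) -3(2) + (-10) = -16 ✓
  (2) x = 2, target 2 ✓ (second branch holds)
  (3) -10 < 2 ✓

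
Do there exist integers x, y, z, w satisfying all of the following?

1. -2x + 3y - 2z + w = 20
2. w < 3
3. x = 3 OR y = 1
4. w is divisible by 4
Yes

Take x = 3, y = 2, z = -10, w = 0. Substituting into each constraint:
  (1) -2(3) + 3(2) - 2(-10) + 0 = 20 ✓
  (2) 0 < 3 ✓
  (3) x = 3, target 3 ✓ (first branch holds)
  (4) 0 = 4 × 0, remainder 0 ✓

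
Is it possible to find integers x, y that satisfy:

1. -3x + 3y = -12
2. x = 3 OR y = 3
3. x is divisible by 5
No

The full constraint system is jointly infeasible over the integers. Each constraint and what it forces:

  - -3x + 3y = -12: is a linear equation tying the variables together
  - x = 3 OR y = 3: forces a choice: either x = 3 or y = 3
  - x is divisible by 5: restricts x to multiples of 5

Split on the disjunction (x = 3 OR y = 3):
  • If x = 3: this contradicts the divisibility constraint — 3 is not a multiple of 5.
  • If y = 3: with y = 3, writing x = 5x', every remaining term of the linear equation is divisible by 15, so the left side is ≡ 0 (mod 15); but the right side -21 ≡ 9 (mod 15). No integers can satisfy it.
Both branches are infeasible, so the system has no integer solution.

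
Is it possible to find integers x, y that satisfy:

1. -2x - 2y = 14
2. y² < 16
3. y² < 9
Yes

Take x = -7, y = 0. Substituting into each constraint:
  (1) -2(-7) - 2(0) = 14 ✓
  (2) y² = (0)² = 0, and 0 < 16 ✓
  (3) y² = (0)² = 0, and 0 < 9 ✓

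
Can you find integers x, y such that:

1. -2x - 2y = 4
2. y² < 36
Yes

Take x = 0, y = -2. Substituting into each constraint:
  (1) -2(0) - 2(-2) = 4 ✓
  (2) y² = (-2)² = 4, and 4 < 36 ✓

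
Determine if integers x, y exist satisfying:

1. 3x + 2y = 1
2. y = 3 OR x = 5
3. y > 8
No

The full constraint system is jointly infeasible over the integers. Each constraint and what it forces:

  - 3x + 2y = 1: is a linear equation tying the variables together
  - y = 3 OR x = 5: forces a choice: either y = 3 or x = 5
  - y > 8: bounds one variable relative to a constant

Split on the disjunction (y = 3 OR x = 5):
  • If y = 3: this contradicts the bound y ≥ 9.
  • If x = 5: the equation forces y = -7, which contradicts the bound y ≥ 9.
Both branches are infeasible, so the system has no integer solution.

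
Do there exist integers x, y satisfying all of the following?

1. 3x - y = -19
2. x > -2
Yes

Take x = -1, y = 16. Substituting into each constraint:
  (1) 3(-1) + (-16) = -19 ✓
  (2) -1 > -2 ✓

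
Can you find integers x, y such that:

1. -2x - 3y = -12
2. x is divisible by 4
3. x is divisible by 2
Yes

Take x = 0, y = 4. Substituting into each constraint:
  (1) -2(0) - 3(4) = -12 ✓
  (2) 0 = 4 × 0, remainder 0 ✓
  (3) 0 = 2 × 0, remainder 0 ✓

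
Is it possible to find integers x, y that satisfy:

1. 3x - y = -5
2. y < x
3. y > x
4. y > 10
No

A contradictory subset is {y < x, y > x}. No integer assignment can satisfy these jointly:

  - y < x: bounds one variable relative to another variable
  - y > x: bounds one variable relative to another variable

Direct contradiction: x > y and y > x cannot both hold.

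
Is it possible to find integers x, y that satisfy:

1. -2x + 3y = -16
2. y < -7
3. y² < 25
No

A contradictory subset is {y < -7, y² < 25}. No integer assignment can satisfy these jointly:

  - y < -7: bounds one variable relative to a constant
  - y² < 25: restricts y to |y| ≤ 4

Direct contradiction: the bounds on y require y ≥ -4 and y ≤ -8 simultaneously, which is empty.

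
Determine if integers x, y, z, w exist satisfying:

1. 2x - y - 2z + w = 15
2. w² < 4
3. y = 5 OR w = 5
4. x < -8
Yes

Take x = -10, y = 5, z = -20, w = 0. Substituting into each constraint:
  (1) 2(-10) + (-5) - 2(-20) + 0 = 15 ✓
  (2) w² = (0)² = 0, and 0 < 4 ✓
  (3) y = 5, target 5 ✓ (first branch holds)
  (4) -10 < -8 ✓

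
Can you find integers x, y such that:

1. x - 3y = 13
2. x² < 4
Yes

Take x = 1, y = -4. Substituting into each constraint:
  (1) 1 - 3(-4) = 13 ✓
  (2) x² = (1)² = 1, and 1 < 4 ✓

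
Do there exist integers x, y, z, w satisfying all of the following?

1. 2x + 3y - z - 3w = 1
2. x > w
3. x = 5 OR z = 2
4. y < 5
Yes

Take x = 5, y = 1, z = 0, w = 4. Substituting into each constraint:
  (1) 2(5) + 3(1) + 0 - 3(4) = 1 ✓
  (2) 5 > 4 ✓
  (3) x = 5, target 5 ✓ (first branch holds)
  (4) 1 < 5 ✓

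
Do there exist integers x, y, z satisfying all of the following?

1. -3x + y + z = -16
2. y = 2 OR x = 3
Yes

Take x = 2, y = 2, z = -12. Substituting into each constraint:
  (1) -3(2) + 2 + (-12) = -16 ✓
  (2) y = 2, target 2 ✓ (first branch holds)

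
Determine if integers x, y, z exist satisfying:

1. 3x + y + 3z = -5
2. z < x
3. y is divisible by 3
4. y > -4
No

A contradictory subset is {3x + y + 3z = -5, y is divisible by 3}. No integer assignment can satisfy these jointly:

  - 3x + y + 3z = -5: is a linear equation tying the variables together
  - y is divisible by 3: restricts y to multiples of 3

Modular obstruction: writing y = 3y', every remaining term of the linear equation is divisible by 3, so the left side is ≡ 0 (mod 3); but the right side -5 ≡ 1 (mod 3). No integers can satisfy it.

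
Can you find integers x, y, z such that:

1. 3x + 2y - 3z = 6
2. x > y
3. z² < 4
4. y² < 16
Yes

Take x = 1, y = 0, z = -1. Substituting into each constraint:
  (1) 3(1) + 2(0) - 3(-1) = 6 ✓
  (2) 1 > 0 ✓
  (3) z² = (-1)² = 1, and 1 < 4 ✓
  (4) y² = (0)² = 0, and 0 < 16 ✓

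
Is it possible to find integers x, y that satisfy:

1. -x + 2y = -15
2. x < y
Yes

Take x = -17, y = -16. Substituting into each constraint:
  (1) 17 + 2(-16) = -15 ✓
  (2) -17 < -16 ✓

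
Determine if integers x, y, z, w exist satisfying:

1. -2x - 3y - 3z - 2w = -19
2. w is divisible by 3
Yes

Take x = 8, y = 0, z = 1, w = 0. Substituting into each constraint:
  (1) -2(8) - 3(0) - 3(1) - 2(0) = -19 ✓
  (2) 0 = 3 × 0, remainder 0 ✓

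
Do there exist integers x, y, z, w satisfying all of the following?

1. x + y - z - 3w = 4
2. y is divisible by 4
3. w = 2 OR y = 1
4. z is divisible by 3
Yes

Take x = 6, y = 4, z = 0, w = 2. Substituting into each constraint:
  (1) 6 + 4 + 0 - 3(2) = 4 ✓
  (2) 4 = 4 × 1, remainder 0 ✓
  (3) w = 2, target 2 ✓ (first branch holds)
  (4) 0 = 3 × 0, remainder 0 ✓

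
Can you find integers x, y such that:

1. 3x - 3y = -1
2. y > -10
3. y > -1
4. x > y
No

Even the single constraint (3x - 3y = -1) is infeasible over the integers.

  - 3x - 3y = -1: every term on the left is divisible by 3, so the LHS ≡ 0 (mod 3), but the RHS -1 is not — no integer solution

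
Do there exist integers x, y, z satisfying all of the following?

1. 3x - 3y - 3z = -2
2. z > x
No

Even the single constraint (3x - 3y - 3z = -2) is infeasible over the integers.

  - 3x - 3y - 3z = -2: every term on the left is divisible by 3, so the LHS ≡ 0 (mod 3), but the RHS -2 is not — no integer solution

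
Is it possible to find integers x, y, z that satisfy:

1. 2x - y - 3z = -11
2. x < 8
Yes

Take x = 0, y = 11, z = 0. Substituting into each constraint:
  (1) 2(0) + (-11) - 3(0) = -11 ✓
  (2) 0 < 8 ✓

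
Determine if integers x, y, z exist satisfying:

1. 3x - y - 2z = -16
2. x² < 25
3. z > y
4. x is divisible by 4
Yes

Take x = 0, y = 4, z = 6. Substituting into each constraint:
  (1) 3(0) + (-4) - 2(6) = -16 ✓
  (2) x² = (0)² = 0, and 0 < 25 ✓
  (3) 6 > 4 ✓
  (4) 0 = 4 × 0, remainder 0 ✓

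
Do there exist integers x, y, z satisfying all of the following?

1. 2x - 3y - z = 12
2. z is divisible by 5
Yes

Take x = 0, y = -4, z = 0. Substituting into each constraint:
  (1) 2(0) - 3(-4) + 0 = 12 ✓
  (2) 0 = 5 × 0, remainder 0 ✓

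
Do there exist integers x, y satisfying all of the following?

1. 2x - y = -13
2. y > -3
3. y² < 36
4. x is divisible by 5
Yes

Take x = -5, y = 3. Substituting into each constraint:
  (1) 2(-5) + (-3) = -13 ✓
  (2) 3 > -3 ✓
  (3) y² = (3)² = 9, and 9 < 36 ✓
  (4) -5 = 5 × -1, remainder 0 ✓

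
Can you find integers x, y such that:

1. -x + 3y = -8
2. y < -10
Yes

Take x = -25, y = -11. Substituting into each constraint:
  (1) 25 + 3(-11) = -8 ✓
  (2) -11 < -10 ✓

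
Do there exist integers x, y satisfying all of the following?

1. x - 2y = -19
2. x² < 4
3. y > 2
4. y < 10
Yes

Take x = -1, y = 9. Substituting into each constraint:
  (1) (-1) - 2(9) = -19 ✓
  (2) x² = (-1)² = 1, and 1 < 4 ✓
  (3) 9 > 2 ✓
  (4) 9 < 10 ✓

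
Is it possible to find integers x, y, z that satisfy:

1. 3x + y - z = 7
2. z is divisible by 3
Yes

Take x = 2, y = 1, z = 0. Substituting into each constraint:
  (1) 3(2) + 1 + 0 = 7 ✓
  (2) 0 = 3 × 0, remainder 0 ✓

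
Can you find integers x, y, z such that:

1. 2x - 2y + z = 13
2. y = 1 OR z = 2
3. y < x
Yes

Take x = 7, y = 1, z = 1. Substituting into each constraint:
  (1) 2(7) - 2(1) + 1 = 13 ✓
  (2) y = 1, target 1 ✓ (first branch holds)
  (3) 1 < 7 ✓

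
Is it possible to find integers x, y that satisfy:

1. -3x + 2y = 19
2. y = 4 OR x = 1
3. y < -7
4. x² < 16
No

A contradictory subset is {-3x + 2y = 19, y = 4 OR x = 1, y < -7}. No integer assignment can satisfy these jointly:

  - -3x + 2y = 19: is a linear equation tying the variables together
  - y = 4 OR x = 1: forces a choice: either y = 4 or x = 1
  - y < -7: bounds one variable relative to a constant

Split on the disjunction (y = 4 OR x = 1):
  • If y = 4: this contradicts the bound y ≤ -8.
  • If x = 1: the equation forces y = 11, which contradicts the bound y ≤ -8.
Both branches are infeasible, so the system has no integer solution.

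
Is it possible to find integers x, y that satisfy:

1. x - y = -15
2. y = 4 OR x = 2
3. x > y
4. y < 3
No

A contradictory subset is {x - y = -15, x > y}. No integer assignment can satisfy these jointly:

  - x - y = -15: is a linear equation tying the variables together
  - x > y: bounds one variable relative to another variable

From the equation, x − y = -15, i.e. x − y = -15; but x > y requires x − y ≥ 1. Contradiction.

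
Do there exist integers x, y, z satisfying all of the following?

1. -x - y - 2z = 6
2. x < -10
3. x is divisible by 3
Yes

Take x = -12, y = 6, z = 0. Substituting into each constraint:
  (1) 12 + (-6) - 2(0) = 6 ✓
  (2) -12 < -10 ✓
  (3) -12 = 3 × -4, remainder 0 ✓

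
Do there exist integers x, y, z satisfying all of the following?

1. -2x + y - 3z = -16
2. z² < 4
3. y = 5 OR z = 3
Yes

Take x = 9, y = 5, z = 1. Substituting into each constraint:
  (1) -2(9) + 5 - 3(1) = -16 ✓
  (2) z² = (1)² = 1, and 1 < 4 ✓
  (3) y = 5, target 5 ✓ (first branch holds)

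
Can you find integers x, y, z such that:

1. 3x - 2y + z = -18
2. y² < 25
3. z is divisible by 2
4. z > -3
Yes

Take x = -6, y = 0, z = 0. Substituting into each constraint:
  (1) 3(-6) - 2(0) + 0 = -18 ✓
  (2) y² = (0)² = 0, and 0 < 25 ✓
  (3) 0 = 2 × 0, remainder 0 ✓
  (4) 0 > -3 ✓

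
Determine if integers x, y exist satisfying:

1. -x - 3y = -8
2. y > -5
Yes

Take x = 8, y = 0. Substituting into each constraint:
  (1) (-8) - 3(0) = -8 ✓
  (2) 0 > -5 ✓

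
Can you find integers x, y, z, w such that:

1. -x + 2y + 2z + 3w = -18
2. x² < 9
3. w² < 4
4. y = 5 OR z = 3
Yes

Take x = 0, y = -12, z = 3, w = 0. Substituting into each constraint:
  (1) 0 + 2(-12) + 2(3) + 3(0) = -18 ✓
  (2) x² = (0)² = 0, and 0 < 9 ✓
  (3) w² = (0)² = 0, and 0 < 4 ✓
  (4) z = 3, target 3 ✓ (second branch holds)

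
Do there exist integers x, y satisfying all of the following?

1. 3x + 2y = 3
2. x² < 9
Yes

Take x = 1, y = 0. Substituting into each constraint:
  (1) 3(1) + 2(0) = 3 ✓
  (2) x² = (1)² = 1, and 1 < 9 ✓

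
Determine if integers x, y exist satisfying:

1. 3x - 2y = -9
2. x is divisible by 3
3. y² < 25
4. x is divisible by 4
No

A contradictory subset is {3x - 2y = -9, x is divisible by 4}. No integer assignment can satisfy these jointly:

  - 3x - 2y = -9: is a linear equation tying the variables together
  - x is divisible by 4: restricts x to multiples of 4

Modular obstruction: writing x = 4x', every remaining term of the linear equation is divisible by 2, so the left side is ≡ 0 (mod 2); but the right side -9 ≡ 1 (mod 2). No integers can satisfy it.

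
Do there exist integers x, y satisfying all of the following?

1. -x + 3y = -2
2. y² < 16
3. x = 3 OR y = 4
No

The full constraint system is jointly infeasible over the integers. Each constraint and what it forces:

  - -x + 3y = -2: is a linear equation tying the variables together
  - y² < 16: restricts y to |y| ≤ 3
  - x = 3 OR y = 4: forces a choice: either x = 3 or y = 4

Split on the disjunction (x = 3 OR y = 4):
  • If x = 3: with x = 3, every remaining term of the linear equation is divisible by 3, so the left side is ≡ 0 (mod 3); but the right side 1 ≡ 1 (mod 3). No integers can satisfy it.
  • If y = 4: this contradicts y² < 16, which requires |y| ≤ 3.
Both branches are infeasible, so the system has no integer solution.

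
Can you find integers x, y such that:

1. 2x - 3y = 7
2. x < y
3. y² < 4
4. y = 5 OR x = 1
No

A contradictory subset is {2x - 3y = 7, x < y, y = 5 OR x = 1}. No integer assignment can satisfy these jointly:

  - 2x - 3y = 7: is a linear equation tying the variables together
  - x < y: bounds one variable relative to another variable
  - y = 5 OR x = 1: forces a choice: either y = 5 or x = 1

Split on the disjunction (y = 5 OR x = 1):
  • If y = 5: the equation forces x = 11, giving (y, x) = (5, 11), which violates y > x.
  • If x = 1: with x = 1, every remaining term of the linear equation is divisible by 3, so the left side is ≡ 0 (mod 3); but the right side 5 ≡ 2 (mod 3). No integers can satisfy it.
Both branches are infeasible, so the system has no integer solution.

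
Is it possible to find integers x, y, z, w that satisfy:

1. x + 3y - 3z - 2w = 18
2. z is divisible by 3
Yes

Take x = 0, y = 0, z = 0, w = -9. Substituting into each constraint:
  (1) 0 + 3(0) - 3(0) - 2(-9) = 18 ✓
  (2) 0 = 3 × 0, remainder 0 ✓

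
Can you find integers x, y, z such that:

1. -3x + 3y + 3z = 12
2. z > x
Yes

Take x = -1, y = 3, z = 0. Substituting into each constraint:
  (1) -3(-1) + 3(3) + 3(0) = 12 ✓
  (2) 0 > -1 ✓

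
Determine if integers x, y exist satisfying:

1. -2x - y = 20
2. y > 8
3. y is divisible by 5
Yes

Take x = -15, y = 10. Substituting into each constraint:
  (1) -2(-15) + (-10) = 20 ✓
  (2) 10 > 8 ✓
  (3) 10 = 5 × 2, remainder 0 ✓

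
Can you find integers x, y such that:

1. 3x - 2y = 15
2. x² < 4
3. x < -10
No

A contradictory subset is {x² < 4, x < -10}. No integer assignment can satisfy these jointly:

  - x² < 4: restricts x to |x| ≤ 1
  - x < -10: bounds one variable relative to a constant

Direct contradiction: the bounds on x require x ≥ -1 and x ≤ -11 simultaneously, which is empty.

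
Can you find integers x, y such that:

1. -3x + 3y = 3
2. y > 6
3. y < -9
No

A contradictory subset is {y > 6, y < -9}. No integer assignment can satisfy these jointly:

  - y > 6: bounds one variable relative to a constant
  - y < -9: bounds one variable relative to a constant

Direct contradiction: the bounds on y require y ≥ 7 and y ≤ -10 simultaneously, which is empty.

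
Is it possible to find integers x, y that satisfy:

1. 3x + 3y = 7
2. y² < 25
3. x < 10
No

Even the single constraint (3x + 3y = 7) is infeasible over the integers.

  - 3x + 3y = 7: every term on the left is divisible by 3, so the LHS ≡ 0 (mod 3), but the RHS 7 is not — no integer solution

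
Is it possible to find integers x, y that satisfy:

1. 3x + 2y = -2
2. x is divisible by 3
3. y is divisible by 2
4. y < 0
Yes

Take x = 6, y = -10. Substituting into each constraint:
  (1) 3(6) + 2(-10) = -2 ✓
  (2) 6 = 3 × 2, remainder 0 ✓
  (3) -10 = 2 × -5, remainder 0 ✓
  (4) -10 < 0 ✓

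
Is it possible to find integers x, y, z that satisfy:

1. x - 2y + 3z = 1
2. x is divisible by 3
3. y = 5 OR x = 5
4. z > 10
No

The full constraint system is jointly infeasible over the integers. Each constraint and what it forces:

  - x - 2y + 3z = 1: is a linear equation tying the variables together
  - x is divisible by 3: restricts x to multiples of 3
  - y = 5 OR x = 5: forces a choice: either y = 5 or x = 5
  - z > 10: bounds one variable relative to a constant

Split on the disjunction (y = 5 OR x = 5):
  • If y = 5: with y = 5, writing x = 3x', every remaining term of the linear equation is divisible by 3, so the left side is ≡ 0 (mod 3); but the right side 11 ≡ 2 (mod 3). No integers can satisfy it.
  • If x = 5: this contradicts the divisibility constraint — 5 is not a multiple of 3.
Both branches are infeasible, so the system has no integer solution.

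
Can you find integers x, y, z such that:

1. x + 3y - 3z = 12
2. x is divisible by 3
Yes

Take x = 0, y = 4, z = 0. Substituting into each constraint:
  (1) 0 + 3(4) - 3(0) = 12 ✓
  (2) 0 = 3 × 0, remainder 0 ✓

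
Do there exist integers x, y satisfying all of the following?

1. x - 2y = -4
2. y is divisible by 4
Yes

Take x = -4, y = 0. Substituting into each constraint:
  (1) (-4) - 2(0) = -4 ✓
  (2) 0 = 4 × 0, remainder 0 ✓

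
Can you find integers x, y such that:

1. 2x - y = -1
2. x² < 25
Yes

Take x = 0, y = 1. Substituting into each constraint:
  (1) 2(0) + (-1) = -1 ✓
  (2) x² = (0)² = 0, and 0 < 25 ✓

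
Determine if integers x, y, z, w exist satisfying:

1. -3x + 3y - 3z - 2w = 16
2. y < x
Yes

Take x = 1, y = 0, z = -7, w = 1. Substituting into each constraint:
  (1) -3(1) + 3(0) - 3(-7) - 2(1) = 16 ✓
  (2) 0 < 1 ✓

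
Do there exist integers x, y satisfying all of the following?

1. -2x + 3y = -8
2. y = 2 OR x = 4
Yes

Take x = 4, y = 0. Substituting into each constraint:
  (1) -2(4) + 3(0) = -8 ✓
  (2) x = 4, target 4 ✓ (second branch holds)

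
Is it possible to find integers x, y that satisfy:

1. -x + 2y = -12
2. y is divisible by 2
Yes

Take x = 12, y = 0. Substituting into each constraint:
  (1) (-12) + 2(0) = -12 ✓
  (2) 0 = 2 × 0, remainder 0 ✓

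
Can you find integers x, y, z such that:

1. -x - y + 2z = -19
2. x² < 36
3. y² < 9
Yes

Take x = 0, y = -1, z = -10. Substituting into each constraint:
  (1) 0 + 1 + 2(-10) = -19 ✓
  (2) x² = (0)² = 0, and 0 < 36 ✓
  (3) y² = (-1)² = 1, and 1 < 9 ✓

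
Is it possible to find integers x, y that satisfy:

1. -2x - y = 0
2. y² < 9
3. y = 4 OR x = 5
No

The full constraint system is jointly infeasible over the integers. Each constraint and what it forces:

  - -2x - y = 0: is a linear equation tying the variables together
  - y² < 9: restricts y to |y| ≤ 2
  - y = 4 OR x = 5: forces a choice: either y = 4 or x = 5

Split on the disjunction (y = 4 OR x = 5):
  • If y = 4: this contradicts y² < 9, which requires |y| ≤ 2.
  • If x = 5: the equation forces y = -10, but y² < 9 requires |y| ≤ 2.
Both branches are infeasible, so the system has no integer solution.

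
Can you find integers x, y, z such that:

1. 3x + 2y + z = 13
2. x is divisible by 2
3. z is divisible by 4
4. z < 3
No

A contradictory subset is {3x + 2y + z = 13, x is divisible by 2, z is divisible by 4}. No integer assignment can satisfy these jointly:

  - 3x + 2y + z = 13: is a linear equation tying the variables together
  - x is divisible by 2: restricts x to multiples of 2
  - z is divisible by 4: restricts z to multiples of 4

Modular obstruction: writing x = 2x' and writing z = 4z', every remaining term of the linear equation is divisible by 2, so the left side is ≡ 0 (mod 2); but the right side 13 ≡ 1 (mod 2). No integers can satisfy it.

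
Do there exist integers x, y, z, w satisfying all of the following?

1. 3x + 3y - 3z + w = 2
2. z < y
Yes

Take x = -1, y = 1, z = 0, w = 2. Substituting into each constraint:
  (1) 3(-1) + 3(1) - 3(0) + 2 = 2 ✓
  (2) 0 < 1 ✓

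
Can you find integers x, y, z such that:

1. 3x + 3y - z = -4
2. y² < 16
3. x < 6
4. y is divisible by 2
Yes

Take x = -1, y = 0, z = 1. Substituting into each constraint:
  (1) 3(-1) + 3(0) + (-1) = -4 ✓
  (2) y² = (0)² = 0, and 0 < 16 ✓
  (3) -1 < 6 ✓
  (4) 0 = 2 × 0, remainder 0 ✓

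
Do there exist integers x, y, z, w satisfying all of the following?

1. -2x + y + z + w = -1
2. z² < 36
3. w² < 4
Yes

Take x = 0, y = -1, z = 0, w = 0. Substituting into each constraint:
  (1) -2(0) + (-1) + 0 + 0 = -1 ✓
  (2) z² = (0)² = 0, and 0 < 36 ✓
  (3) w² = (0)² = 0, and 0 < 4 ✓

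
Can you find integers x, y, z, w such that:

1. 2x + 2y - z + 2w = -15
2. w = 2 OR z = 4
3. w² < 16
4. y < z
Yes

Take x = -9, y = 0, z = 1, w = 2. Substituting into each constraint:
  (1) 2(-9) + 2(0) + (-1) + 2(2) = -15 ✓
  (2) w = 2, target 2 ✓ (first branch holds)
  (3) w² = (2)² = 4, and 4 < 16 ✓
  (4) 0 < 1 ✓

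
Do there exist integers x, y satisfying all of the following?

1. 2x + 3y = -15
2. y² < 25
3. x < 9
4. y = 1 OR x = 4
Yes

Take x = -9, y = 1. Substituting into each constraint:
  (1) 2(-9) + 3(1) = -15 ✓
  (2) y² = (1)² = 1, and 1 < 25 ✓
  (3) -9 < 9 ✓
  (4) y = 1, target 1 ✓ (first branch holds)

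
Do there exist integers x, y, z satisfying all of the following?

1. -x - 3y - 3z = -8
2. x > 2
Yes

Take x = 8, y = 0, z = 0. Substituting into each constraint:
  (1) (-8) - 3(0) - 3(0) = -8 ✓
  (2) 8 > 2 ✓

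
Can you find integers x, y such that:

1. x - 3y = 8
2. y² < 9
Yes

Take x = 8, y = 0. Substituting into each constraint:
  (1) 8 - 3(0) = 8 ✓
  (2) y² = (0)² = 0, and 0 < 9 ✓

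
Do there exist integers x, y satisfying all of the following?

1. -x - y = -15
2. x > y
Yes

Take x = 8, y = 7. Substituting into each constraint:
  (1) (-8) + (-7) = -15 ✓
  (2) 8 > 7 ✓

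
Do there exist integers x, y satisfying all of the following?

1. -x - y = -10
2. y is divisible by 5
Yes

Take x = 10, y = 0. Substituting into each constraint:
  (1) (-10) + 0 = -10 ✓
  (2) 0 = 5 × 0, remainder 0 ✓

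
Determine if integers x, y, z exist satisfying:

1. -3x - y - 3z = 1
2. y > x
Yes

Take x = 1, y = 2, z = -2. Substituting into each constraint:
  (1) -3(1) + (-2) - 3(-2) = 1 ✓
  (2) 2 > 1 ✓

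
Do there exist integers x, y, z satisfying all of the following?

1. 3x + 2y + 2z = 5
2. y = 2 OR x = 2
Yes

Take x = 3, y = 2, z = -4. Substituting into each constraint:
  (1) 3(3) + 2(2) + 2(-4) = 5 ✓
  (2) y = 2, target 2 ✓ (first branch holds)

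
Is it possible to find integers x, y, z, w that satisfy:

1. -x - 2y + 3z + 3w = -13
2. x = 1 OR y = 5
Yes

Take x = 1, y = 0, z = -4, w = 0. Substituting into each constraint:
  (1) (-1) - 2(0) + 3(-4) + 3(0) = -13 ✓
  (2) x = 1, target 1 ✓ (first branch holds)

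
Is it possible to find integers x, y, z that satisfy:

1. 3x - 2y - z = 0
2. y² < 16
Yes

Take x = 0, y = 0, z = 0. Substituting into each constraint:
  (1) 3(0) - 2(0) + 0 = 0 ✓
  (2) y² = (0)² = 0, and 0 < 16 ✓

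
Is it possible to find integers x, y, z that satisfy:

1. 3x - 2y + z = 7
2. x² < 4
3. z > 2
Yes

Take x = 0, y = 0, z = 7. Substituting into each constraint:
  (1) 3(0) - 2(0) + 7 = 7 ✓
  (2) x² = (0)² = 0, and 0 < 4 ✓
  (3) 7 > 2 ✓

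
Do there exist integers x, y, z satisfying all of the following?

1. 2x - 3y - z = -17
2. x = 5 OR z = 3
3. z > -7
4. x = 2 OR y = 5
Yes

Take x = 2, y = 6, z = 3. Substituting into each constraint:
  (1) 2(2) - 3(6) + (-3) = -17 ✓
  (2) z = 3, target 3 ✓ (second branch holds)
  (3) 3 > -7 ✓
  (4) x = 2, target 2 ✓ (first branch holds)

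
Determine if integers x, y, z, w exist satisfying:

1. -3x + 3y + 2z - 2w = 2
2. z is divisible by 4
Yes

Take x = 0, y = 0, z = 0, w = -1. Substituting into each constraint:
  (1) -3(0) + 3(0) + 2(0) - 2(-1) = 2 ✓
  (2) 0 = 4 × 0, remainder 0 ✓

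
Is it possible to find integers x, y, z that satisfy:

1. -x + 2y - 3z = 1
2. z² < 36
Yes

Take x = -1, y = 0, z = 0. Substituting into each constraint:
  (1) 1 + 2(0) - 3(0) = 1 ✓
  (2) z² = (0)² = 0, and 0 < 36 ✓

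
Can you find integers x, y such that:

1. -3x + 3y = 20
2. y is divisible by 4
No

Even the single constraint (-3x + 3y = 20) is infeasible over the integers.

  - -3x + 3y = 20: every term on the left is divisible by 3, so the LHS ≡ 0 (mod 3), but the RHS 20 is not — no integer solution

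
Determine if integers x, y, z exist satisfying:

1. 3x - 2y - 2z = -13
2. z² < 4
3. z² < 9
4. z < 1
Yes

Take x = 1, y = 8, z = 0. Substituting into each constraint:
  (1) 3(1) - 2(8) - 2(0) = -13 ✓
  (2) z² = (0)² = 0, and 0 < 4 ✓
  (3) z² = (0)² = 0, and 0 < 9 ✓
  (4) 0 < 1 ✓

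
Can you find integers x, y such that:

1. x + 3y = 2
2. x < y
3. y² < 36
Yes

Take x = -1, y = 1. Substituting into each constraint:
  (1) (-1) + 3(1) = 2 ✓
  (2) -1 < 1 ✓
  (3) y² = (1)² = 1, and 1 < 36 ✓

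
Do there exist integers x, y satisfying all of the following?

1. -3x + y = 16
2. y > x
Yes

Take x = 0, y = 16. Substituting into each constraint:
  (1) -3(0) + 16 = 16 ✓
  (2) 16 > 0 ✓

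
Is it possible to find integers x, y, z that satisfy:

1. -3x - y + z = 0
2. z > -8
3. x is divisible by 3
Yes

Take x = 0, y = 0, z = 0. Substituting into each constraint:
  (1) -3(0) + 0 + 0 = 0 ✓
  (2) 0 > -8 ✓
  (3) 0 = 3 × 0, remainder 0 ✓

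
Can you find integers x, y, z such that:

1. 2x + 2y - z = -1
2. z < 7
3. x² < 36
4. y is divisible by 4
Yes

Take x = 0, y = 0, z = 1. Substituting into each constraint:
  (1) 2(0) + 2(0) + (-1) = -1 ✓
  (2) 1 < 7 ✓
  (3) x² = (0)² = 0, and 0 < 36 ✓
  (4) 0 = 4 × 0, remainder 0 ✓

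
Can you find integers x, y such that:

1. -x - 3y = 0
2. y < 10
Yes

Take x = 0, y = 0. Substituting into each constraint:
  (1) 0 - 3(0) = 0 ✓
  (2) 0 < 10 ✓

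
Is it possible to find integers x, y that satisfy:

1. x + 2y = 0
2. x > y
Yes

Take x = 2, y = -1. Substituting into each constraint:
  (1) 2 + 2(-1) = 0 ✓
  (2) 2 > -1 ✓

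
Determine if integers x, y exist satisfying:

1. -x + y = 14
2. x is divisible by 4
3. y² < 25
Yes

Take x = -12, y = 2. Substituting into each constraint:
  (1) 12 + 2 = 14 ✓
  (2) -12 = 4 × -3, remainder 0 ✓
  (3) y² = (2)² = 4, and 4 < 25 ✓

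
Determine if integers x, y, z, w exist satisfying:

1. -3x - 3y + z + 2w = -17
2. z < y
Yes

Take x = 0, y = 1, z = 0, w = -7. Substituting into each constraint:
  (1) -3(0) - 3(1) + 0 + 2(-7) = -17 ✓
  (2) 0 < 1 ✓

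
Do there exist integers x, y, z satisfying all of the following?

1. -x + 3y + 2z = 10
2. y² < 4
Yes

Take x = 0, y = 0, z = 5. Substituting into each constraint:
  (1) 0 + 3(0) + 2(5) = 10 ✓
  (2) y² = (0)² = 0, and 0 < 4 ✓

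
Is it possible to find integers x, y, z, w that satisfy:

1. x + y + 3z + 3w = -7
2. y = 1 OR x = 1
Yes

Take x = 1, y = -2, z = -2, w = 0. Substituting into each constraint:
  (1) 1 + (-2) + 3(-2) + 3(0) = -7 ✓
  (2) x = 1, target 1 ✓ (second branch holds)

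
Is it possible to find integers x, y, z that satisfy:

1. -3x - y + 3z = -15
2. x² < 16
Yes

Take x = 0, y = 0, z = -5. Substituting into each constraint:
  (1) -3(0) + 0 + 3(-5) = -15 ✓
  (2) x² = (0)² = 0, and 0 < 16 ✓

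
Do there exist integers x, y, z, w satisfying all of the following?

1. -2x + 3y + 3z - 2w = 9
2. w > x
Yes

Take x = 1, y = 0, z = 5, w = 2. Substituting into each constraint:
  (1) -2(1) + 3(0) + 3(5) - 2(2) = 9 ✓
  (2) 2 > 1 ✓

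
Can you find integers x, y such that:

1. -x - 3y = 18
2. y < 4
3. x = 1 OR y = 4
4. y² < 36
No

A contradictory subset is {-x - 3y = 18, y < 4, x = 1 OR y = 4}. No integer assignment can satisfy these jointly:

  - -x - 3y = 18: is a linear equation tying the variables together
  - y < 4: bounds one variable relative to a constant
  - x = 1 OR y = 4: forces a choice: either x = 1 or y = 4

Split on the disjunction (x = 1 OR y = 4):
  • If x = 1: with x = 1, every remaining term of the linear equation is divisible by 3, so the left side is ≡ 0 (mod 3); but the right side 19 ≡ 1 (mod 3). No integers can satisfy it.
  • If y = 4: this contradicts the bound y ≤ 3.
Both branches are infeasible, so the system has no integer solution.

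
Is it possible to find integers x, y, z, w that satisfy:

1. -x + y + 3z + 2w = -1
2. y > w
Yes

Take x = 2, y = 1, z = 0, w = 0. Substituting into each constraint:
  (1) (-2) + 1 + 3(0) + 2(0) = -1 ✓
  (2) 1 > 0 ✓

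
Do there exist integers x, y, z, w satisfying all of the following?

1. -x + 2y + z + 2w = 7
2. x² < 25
Yes

Take x = 1, y = 0, z = 0, w = 4. Substituting into each constraint:
  (1) (-1) + 2(0) + 0 + 2(4) = 7 ✓
  (2) x² = (1)² = 1, and 1 < 25 ✓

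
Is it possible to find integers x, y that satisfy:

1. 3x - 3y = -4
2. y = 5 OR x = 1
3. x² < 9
No

Even the single constraint (3x - 3y = -4) is infeasible over the integers.

  - 3x - 3y = -4: every term on the left is divisible by 3, so the LHS ≡ 0 (mod 3), but the RHS -4 is not — no integer solution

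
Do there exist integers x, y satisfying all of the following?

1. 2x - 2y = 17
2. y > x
No

Even the single constraint (2x - 2y = 17) is infeasible over the integers.

  - 2x - 2y = 17: every term on the left is divisible by 2, so the LHS ≡ 0 (mod 2), but the RHS 17 is not — no integer solution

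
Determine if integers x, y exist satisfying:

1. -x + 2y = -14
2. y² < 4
Yes

Take x = 14, y = 0. Substituting into each constraint:
  (1) (-14) + 2(0) = -14 ✓
  (2) y² = (0)² = 0, and 0 < 4 ✓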